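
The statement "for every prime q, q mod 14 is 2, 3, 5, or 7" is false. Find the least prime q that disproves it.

We need the least prime q for which the claim fails.
For q = 2, 3, 5, 7 the conclusion holds.
q = 11: 11 mod 14 = 11 — not in {2, 3, 5, 7}.
So q = 11 is the smallest counterexample.

q = 11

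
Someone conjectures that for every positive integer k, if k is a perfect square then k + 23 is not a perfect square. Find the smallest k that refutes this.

k = 121

Check each positive integer k in order until k is a perfect square but k + 23 is a perfect square.
The first 10 eligible values, up to k = 100, all satisfy the conclusion.
k = 121: 121 = 11² and 121 + 23 = 144 = 12².
Thus k = 121 disproves the claim, and no smaller k works.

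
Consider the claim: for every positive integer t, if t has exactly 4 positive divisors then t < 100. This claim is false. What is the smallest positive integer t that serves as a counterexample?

t = 106

We need the least positive integer t for which t has exactly 4 positive divisors but the claim fails.
For t = 6, 8, 10, 14, …, 93, 94, 95 the conclusion holds.
t = 106: τ(106) = 4; 106 ≥ 100.
Thus t = 106 disproves the claim, and no smaller t works.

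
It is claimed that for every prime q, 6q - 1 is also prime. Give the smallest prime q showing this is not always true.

q = 11

A counterexample is any prime q such that 6q - 1 is not prime; we check each in order.
q = 2: 6q - 1 = 11, prime.
q = 3: 6q - 1 = 17, prime.
q = 5: 6q - 1 = 29, prime.
q = 7: 6q - 1 = 41, prime.
q = 11: 6q - 1 = 65 = 5 × 13, not prime.
Hence q = 11 is a counterexample.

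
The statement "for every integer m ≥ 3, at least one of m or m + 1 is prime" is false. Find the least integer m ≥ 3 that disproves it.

Check each integer m ≥ 3 in order until m, m + 1 are both composite.
m = 3: 3 is prime.
m = 4: 5 is prime.
m = 5: 5 is prime.
m = 6: 7 is prime.
m = 7: 7 is prime.
m = 8: 8 = 2 × 4; 9 = 3 × 3 — both composite.

m = 8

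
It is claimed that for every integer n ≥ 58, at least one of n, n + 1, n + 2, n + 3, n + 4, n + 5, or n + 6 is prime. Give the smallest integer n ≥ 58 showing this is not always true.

The first 32 eligible values, up to n = 89, all satisfy the conclusion.
n = 90: 90 = 2 × 45; 91 = 7 × 13; 92 = 2 × 46; 93 = 3 × 31; 94 = 2 × 47; 95 = 5 × 19; 96 = 2 × 48 — all composite.
Hence n = 90 is a counterexample.

n = 90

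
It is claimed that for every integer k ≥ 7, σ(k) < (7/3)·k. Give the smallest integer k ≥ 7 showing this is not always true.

We need the least integer k ≥ 7 for which the claim fails.
For k = 7, 8, 9, 10, 11 the conclusion holds.
k = 12: σ(12) = 28; 28 ≥ 28.
So k = 12 is the smallest counterexample.

k = 12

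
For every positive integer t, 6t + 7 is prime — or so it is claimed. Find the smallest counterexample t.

A counterexample is any positive integer t such that 6t + 7 is not prime; we check each in order.
For t = 1, 2 the conclusion holds.
t = 3: 6t + 7 = 25 = 5 × 5, composite.

t = 3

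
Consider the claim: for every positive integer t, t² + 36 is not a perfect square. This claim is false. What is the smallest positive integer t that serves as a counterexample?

t = 8

We need the least positive integer t for which t² + 36 is a perfect square.
For t = 1, 2, 3, 4, 5, 6, 7 the conclusion holds.
t = 8: 8² + 36 = 100 = 10², a perfect square.
So t = 8 is the smallest counterexample.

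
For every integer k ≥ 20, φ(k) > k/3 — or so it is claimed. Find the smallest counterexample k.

k = 24

A counterexample is any integer k ≥ 20 such that the claim fails; we check each in order.
k = 20: φ(20) = 8 and 20/3 = 20/3, so φ(20) > 20/3.
k = 21: φ(21) = 12 and 21/3 = 7, so φ(21) > 21/3.
k = 22: φ(22) = 10 and 22/3 = 22/3, so φ(22) > 22/3.
k = 23: φ(23) = 22 and 23/3 = 23/3, so φ(23) > 23/3.
k = 24: φ(24) = 8 and 24/3 = 8, so φ(24) ≤ 24/3.
Hence k = 24 is a counterexample.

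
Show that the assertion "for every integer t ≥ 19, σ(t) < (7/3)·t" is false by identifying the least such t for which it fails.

We need the least integer t ≥ 19 for which the claim fails.
For t = 19, 20, 21, 22, 23 the conclusion holds.
t = 24: σ(24) = 60; 60 ≥ 56.
Hence t = 24 is a counterexample.

t = 24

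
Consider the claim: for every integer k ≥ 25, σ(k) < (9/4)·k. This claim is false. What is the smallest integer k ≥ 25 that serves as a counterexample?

Check each integer k ≥ 25 in order until the claim fails.
For k = 25, 26, 27, 28, 29 the conclusion holds.
k = 30: σ(30) = 72; 72 ≥ 135/2.

k = 30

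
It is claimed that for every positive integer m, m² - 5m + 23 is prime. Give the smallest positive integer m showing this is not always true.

m = 19

Check each positive integer m in order until m² - 5m + 23 is not prime.
For m = 1, 2, 3, 4, …, 16, 17, 18 the conclusion holds.
m = 19: m² - 5m + 23 = 289 = 17 × 17, composite.
So m = 19 is the smallest counterexample.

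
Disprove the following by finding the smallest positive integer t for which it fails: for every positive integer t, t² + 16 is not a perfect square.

t = 3

For t = 1, 2 the conclusion holds.
t = 3: 3² + 16 = 25 = 5², a perfect square.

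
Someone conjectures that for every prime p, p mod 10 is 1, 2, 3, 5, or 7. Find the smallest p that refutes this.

Check each prime p in order until the claim fails.
p = 2: 2 mod 10 = 2.
p = 3: 3 mod 10 = 3.
p = 5: 5 mod 10 = 5.
p = 7: 7 mod 10 = 7.
p = 11: 11 mod 10 = 1.
p = 13: 13 mod 10 = 3.
p = 17: 17 mod 10 = 7.
p = 19: 19 mod 10 = 9 — not in {1, 2, 3, 5, 7}.

p = 19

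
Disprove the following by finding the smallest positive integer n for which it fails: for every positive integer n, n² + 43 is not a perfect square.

For n = 1, 2, 3, 4, …, 18, 19, 20 the conclusion holds.
n = 21: 21² + 43 = 484 = 22², a perfect square.
Hence n = 21 is a counterexample.

n = 21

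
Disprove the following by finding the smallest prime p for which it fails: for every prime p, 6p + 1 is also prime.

We need the least prime p for which 6p + 1 is not prime.
p = 2: 6p + 1 = 13, prime.
p = 3: 6p + 1 = 19, prime.
p = 5: 6p + 1 = 31, prime.
p = 7: 6p + 1 = 43, prime.
p = 11: 6p + 1 = 67, prime.
p = 13: 6p + 1 = 79, prime.
p = 17: 6p + 1 = 103, prime.
p = 19: 6p + 1 = 115 = 5 × 23, not prime.
Hence p = 19 is a counterexample.

p = 19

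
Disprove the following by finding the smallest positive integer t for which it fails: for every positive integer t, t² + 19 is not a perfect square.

A counterexample is any positive integer t such that t² + 19 is a perfect square; we check each in order.
The first 8 eligible values, up to t = 8, all satisfy the conclusion.
t = 9: 9² + 19 = 100 = 10², a perfect square.
Hence t = 9 is a counterexample.

t = 9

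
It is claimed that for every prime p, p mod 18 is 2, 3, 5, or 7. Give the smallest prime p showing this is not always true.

p = 11

Check each prime p in order until the claim fails.
The first 4 eligible values, up to p = 7, all satisfy the conclusion.
p = 11: 11 mod 18 = 11 — not in {2, 3, 5, 7}.
So p = 11 is the smallest counterexample.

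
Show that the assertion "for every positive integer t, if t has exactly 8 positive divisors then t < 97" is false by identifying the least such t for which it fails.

t = 102

We need the least positive integer t for which t has exactly 8 positive divisors but the claim fails.
For t = 24, 30, 40, 42, 54, 56, 66, 70, 78, 88 the conclusion holds.
t = 102: τ(102) = 8; 102 ≥ 97.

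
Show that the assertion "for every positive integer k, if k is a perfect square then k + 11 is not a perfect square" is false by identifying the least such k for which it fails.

We need the least positive integer k for which k is a perfect square but k + 11 is a perfect square.
The first 4 eligible values, up to k = 16, all satisfy the conclusion.
k = 25: 25 = 5² and 25 + 11 = 36 = 6².

k = 25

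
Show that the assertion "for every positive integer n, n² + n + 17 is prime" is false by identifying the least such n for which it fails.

n = 16

We need the least positive integer n for which n² + n + 17 is not prime.
The first 15 eligible values, up to n = 15, all satisfy the conclusion.
n = 16: n² + n + 17 = 289 = 17 × 17, composite.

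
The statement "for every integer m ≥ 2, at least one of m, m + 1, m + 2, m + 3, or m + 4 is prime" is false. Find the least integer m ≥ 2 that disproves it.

Check each integer m ≥ 2 in order until m, m + 1, m + 2, m + 3, m + 4 are all composite.
For m = 2, 3, 4, 5, …, 21, 22, 23 the conclusion holds.
m = 24: 24 = 2 × 12; 25 = 5 × 5; 26 = 2 × 13; 27 = 3 × 9; 28 = 2 × 14 — all composite.
Thus m = 24 disproves the claim, and no smaller m works.

m = 24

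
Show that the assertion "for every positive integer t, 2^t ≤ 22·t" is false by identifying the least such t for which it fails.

t = 8

We need the least positive integer t for which 2^t > 22·t.
The first 7 eligible values, up to t = 7, all satisfy the conclusion.
t = 8: 2^t = 256 and 22·t = 176, so 256 > 176.
So t = 8 is the smallest counterexample.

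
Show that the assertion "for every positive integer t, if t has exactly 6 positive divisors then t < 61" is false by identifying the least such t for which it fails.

Check each positive integer t in order until t has exactly 6 positive divisors but the claim fails.
The first 9 eligible values, up to t = 52, all satisfy the conclusion.
t = 63: τ(63) = 6; 63 ≥ 61.

t = 63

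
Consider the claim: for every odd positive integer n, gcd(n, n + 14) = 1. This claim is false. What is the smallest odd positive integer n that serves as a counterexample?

We need the least odd positive integer n for which gcd(n, n + 14) > 1.
n = 1: gcd(1, 15) = 1.
n = 3: gcd(3, 17) = 1.
n = 5: gcd(5, 19) = 1.
n = 7: gcd(7, 21) = 7.

n = 7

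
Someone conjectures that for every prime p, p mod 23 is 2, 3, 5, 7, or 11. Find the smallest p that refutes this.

p = 13

p = 2: 2 mod 23 = 2.
p = 3: 3 mod 23 = 3.
p = 5: 5 mod 23 = 5.
p = 7: 7 mod 23 = 7.
p = 11: 11 mod 23 = 11.
p = 13: 13 mod 23 = 13 — not in {2, 3, 5, 7, 11}.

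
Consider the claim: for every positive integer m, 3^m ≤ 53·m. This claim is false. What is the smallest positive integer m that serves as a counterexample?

m = 6

A counterexample is any positive integer m such that 3^m > 53·m; we check each in order.
The first 5 eligible values, up to m = 5, all satisfy the conclusion.
m = 6: 3^m = 729 and 53·m = 318, so 729 > 318.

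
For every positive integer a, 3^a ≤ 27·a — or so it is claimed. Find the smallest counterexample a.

a = 5

A counterexample is any positive integer a such that 3^a > 27·a; we check each in order.
The first 4 eligible values, up to a = 4, all satisfy the conclusion.
a = 5: 3^a = 243 and 27·a = 135, so 243 > 135.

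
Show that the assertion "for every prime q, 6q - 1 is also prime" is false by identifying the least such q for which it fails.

A counterexample is any prime q such that 6q - 1 is not prime; we check each in order.
q = 2: 6q - 1 = 11, prime.
q = 3: 6q - 1 = 17, prime.
q = 5: 6q - 1 = 29, prime.
q = 7: 6q - 1 = 41, prime.
q = 11: 6q - 1 = 65 = 5 × 13, not prime.

q = 11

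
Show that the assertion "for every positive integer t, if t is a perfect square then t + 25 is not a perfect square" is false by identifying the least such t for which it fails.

A counterexample is any positive integer t such that t is a perfect square but t + 25 is a perfect square; we check each in order.
For t = 1, 4, 9, 16, …, 81, 100, 121 the conclusion holds.
t = 144: 144 = 12² and 144 + 25 = 169 = 13².
Thus t = 144 disproves the claim, and no smaller t works.

t = 144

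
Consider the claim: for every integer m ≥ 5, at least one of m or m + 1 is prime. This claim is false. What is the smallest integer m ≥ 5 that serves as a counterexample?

We need the least integer m ≥ 5 for which m, m + 1 are both composite.
For m = 5, 6, 7 the conclusion holds.
m = 8: 8 = 2 × 4; 9 = 3 × 3 — both composite.

m = 8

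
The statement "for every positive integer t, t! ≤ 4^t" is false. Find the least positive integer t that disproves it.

t = 9

A counterexample is any positive integer t such that t! > 4^t; we check each in order.
t = 1: t! = 1 and 4^t = 4, so 1 ≤ 4.
t = 2: t! = 2 and 4^t = 16, so 2 ≤ 16.
t = 3: t! = 6 and 4^t = 64, so 6 ≤ 64.
t = 4: t! = 24 and 4^t = 256, so 24 ≤ 256.
t = 5: t! = 120 and 4^t = 1024, so 120 ≤ 1024.
t = 6: t! = 720 and 4^t = 4096, so 720 ≤ 4096.
t = 7: t! = 5040 and 4^t = 16384, so 5040 ≤ 16384.
t = 8: t! = 40320 and 4^t = 65536, so 40320 ≤ 65536.
t = 9: t! = 362880 and 4^t = 262144, so 362880 > 262144.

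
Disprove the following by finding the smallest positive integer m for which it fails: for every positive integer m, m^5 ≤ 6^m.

m = 1: m^5 = 1 and 6^m = 6, so 1 ≤ 6.
m = 2: m^5 = 32 and 6^m = 36, so 32 ≤ 36.
m = 3: m^5 = 243 and 6^m = 216, so 243 > 216.

m = 3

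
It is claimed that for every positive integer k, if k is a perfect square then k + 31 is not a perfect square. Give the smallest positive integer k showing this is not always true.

A counterexample is any positive integer k such that k is a perfect square but k + 31 is a perfect square; we check each in order.
The first 14 eligible values, up to k = 196, all satisfy the conclusion.
k = 225: 225 = 15² and 225 + 31 = 256 = 16².
Thus k = 225 disproves the claim, and no smaller k works.

k = 225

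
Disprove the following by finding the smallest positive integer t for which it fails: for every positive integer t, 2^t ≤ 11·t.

t = 7

t = 1: 2^t = 2 and 11·t = 11, so 2 ≤ 11.
t = 2: 2^t = 4 and 11·t = 22, so 4 ≤ 22.
t = 3: 2^t = 8 and 11·t = 33, so 8 ≤ 33.
t = 4: 2^t = 16 and 11·t = 44, so 16 ≤ 44.
t = 5: 2^t = 32 and 11·t = 55, so 32 ≤ 55.
t = 6: 2^t = 64 and 11·t = 66, so 64 ≤ 66.
t = 7: 2^t = 128 and 11·t = 77, so 128 > 77.
So t = 7 is the smallest counterexample.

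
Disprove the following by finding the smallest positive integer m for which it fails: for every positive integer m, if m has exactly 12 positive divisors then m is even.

We need the least positive integer m for which m has exactly 12 positive divisors but m is odd.
The first 24 eligible values, up to m = 308, all satisfy the conclusion.
m = 315: divisors of 315: 12 divisors; 315 is odd.

m = 315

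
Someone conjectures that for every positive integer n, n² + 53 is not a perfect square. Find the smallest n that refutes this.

A counterexample is any positive integer n such that n² + 53 is a perfect square; we check each in order.
For n = 1, 2, 3, 4, …, 23, 24, 25 the conclusion holds.
n = 26: 26² + 53 = 729 = 27², a perfect square.
Thus n = 26 disproves the claim, and no smaller n works.

n = 26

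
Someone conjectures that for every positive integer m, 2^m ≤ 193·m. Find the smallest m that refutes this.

m = 12

A counterexample is any positive integer m such that 2^m > 193·m; we check each in order.
For m = 1, 2, 3, 4, …, 9, 10, 11 the conclusion holds.
m = 12: 2^m = 4096 and 193·m = 2316, so 4096 > 2316.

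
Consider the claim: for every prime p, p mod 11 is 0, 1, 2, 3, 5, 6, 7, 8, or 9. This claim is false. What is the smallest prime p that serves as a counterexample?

p = 37

We need the least prime p for which the claim fails.
For p = 2, 3, 5, 7, …, 23, 29, 31 the conclusion holds.
p = 37: 37 mod 11 = 4 — not in {0, 1, 2, 3, 5, 6, 7, 8, 9}.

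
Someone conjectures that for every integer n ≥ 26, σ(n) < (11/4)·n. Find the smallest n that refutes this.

n = 60

Check each integer n ≥ 26 in order until the claim fails.
For n = 26, 27, 28, 29, …, 57, 58, 59 the conclusion holds.
n = 60: σ(60) = 168; 168 ≥ 165.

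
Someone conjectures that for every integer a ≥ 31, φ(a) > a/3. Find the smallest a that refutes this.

A counterexample is any integer a ≥ 31 such that the claim fails; we check each in order.
For a = 31, 32, 33, 34, 35 the conclusion holds.
a = 36: φ(36) = 12 and 36/3 = 12, so φ(36) ≤ 36/3.
So a = 36 is the smallest counterexample.

a = 36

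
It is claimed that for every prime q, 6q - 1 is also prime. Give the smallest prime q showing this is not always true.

q = 11

Check each prime q in order until 6q - 1 is not prime.
The first 4 eligible values, up to q = 7, all satisfy the conclusion.
q = 11: 6q - 1 = 65 = 5 × 13, not prime.
So q = 11 is the smallest counterexample.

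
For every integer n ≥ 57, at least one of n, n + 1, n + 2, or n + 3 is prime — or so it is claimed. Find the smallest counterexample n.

n = 62

A counterexample is any integer n ≥ 57 such that n, n + 1, n + 2, n + 3 are all composite; we check each in order.
For n = 57, 58, 59, 60, 61 the conclusion holds.
n = 62: 62 = 2 × 31; 63 = 3 × 21; 64 = 2 × 32; 65 = 5 × 13 — all composite.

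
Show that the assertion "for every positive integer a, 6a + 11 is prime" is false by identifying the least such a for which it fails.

Check each positive integer a in order until 6a + 11 is not prime.
For a = 1, 2, 3 the conclusion holds.
a = 4: 6a + 11 = 35 = 5 × 7, composite.
Thus a = 4 disproves the claim, and no smaller a works.

a = 4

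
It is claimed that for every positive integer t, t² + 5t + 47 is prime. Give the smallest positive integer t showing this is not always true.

We need the least positive integer t for which t² + 5t + 47 is not prime.
For t = 1, 2, 3, 4, …, 35, 36, 37 the conclusion holds.
t = 38: t² + 5t + 47 = 1681 = 41 × 41, composite.
Hence t = 38 is a counterexample.

t = 38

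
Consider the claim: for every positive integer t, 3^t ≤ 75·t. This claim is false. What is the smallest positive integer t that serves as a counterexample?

A counterexample is any positive integer t such that 3^t > 75·t; we check each in order.
The first 5 eligible values, up to t = 5, all satisfy the conclusion.
t = 6: 3^t = 729 and 75·t = 450, so 729 > 450.
Hence t = 6 is a counterexample.

t = 6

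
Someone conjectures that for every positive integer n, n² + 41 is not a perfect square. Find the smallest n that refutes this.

n = 20

The first 19 eligible values, up to n = 19, all satisfy the conclusion.
n = 20: 20² + 41 = 441 = 21², a perfect square.
Thus n = 20 disproves the claim, and no smaller n works.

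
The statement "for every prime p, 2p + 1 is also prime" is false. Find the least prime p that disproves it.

For p = 2, 3, 5 the conclusion holds.
p = 7: 2p + 1 = 15 = 3 × 5, not prime.
Hence p = 7 is a counterexample.

p = 7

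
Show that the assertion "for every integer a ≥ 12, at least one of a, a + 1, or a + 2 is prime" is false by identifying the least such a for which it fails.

a = 14

Check each integer a ≥ 12 in order until a, a + 1, a + 2 are all composite.
a = 12: 13 is prime.
a = 13: 13 is prime.
a = 14: 14 = 2 × 7; 15 = 3 × 5; 16 = 2 × 8 — all composite.
Hence a = 14 is a counterexample.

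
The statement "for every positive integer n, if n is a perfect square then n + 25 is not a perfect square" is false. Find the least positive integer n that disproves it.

n = 144

A counterexample is any positive integer n such that n is a perfect square but n + 25 is a perfect square; we check each in order.
For n = 1, 4, 9, 16, …, 81, 100, 121 the conclusion holds.
n = 144: 144 = 12² and 144 + 25 = 169 = 13².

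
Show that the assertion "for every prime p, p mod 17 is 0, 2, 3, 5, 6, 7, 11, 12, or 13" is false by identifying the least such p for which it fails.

A counterexample is any prime p such that the claim fails; we check each in order.
The first 10 eligible values, up to p = 29, all satisfy the conclusion.
p = 31: 31 mod 17 = 14 — not in {0, 2, 3, 5, 6, 7, 11, 12, 13}.

p = 31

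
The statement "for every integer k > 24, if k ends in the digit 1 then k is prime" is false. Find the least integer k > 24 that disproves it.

We need the least integer k > 24 for which k ends in the digit 1 but k is not prime.
k = 31: 31 ends in 1 and is prime.
k = 41: 41 ends in 1 and is prime.
k = 51: 51 ends in 1; 51 = 3 × 17, composite.
Hence k = 51 is a counterexample.

k = 51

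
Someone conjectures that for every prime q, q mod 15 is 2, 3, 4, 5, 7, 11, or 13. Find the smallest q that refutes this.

q = 23

We need the least prime q for which the claim fails.
q = 2: 2 mod 15 = 2.
q = 3: 3 mod 15 = 3.
q = 5: 5 mod 15 = 5.
q = 7: 7 mod 15 = 7.
q = 11: 11 mod 15 = 11.
q = 13: 13 mod 15 = 13.
q = 17: 17 mod 15 = 2.
q = 19: 19 mod 15 = 4.
q = 23: 23 mod 15 = 8 — not in {2, 3, 4, 5, 7, 11, 13}.
Thus q = 23 disproves the claim, and no smaller q works.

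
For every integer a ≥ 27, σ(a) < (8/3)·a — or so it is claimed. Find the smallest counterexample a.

We need the least integer a ≥ 27 for which the claim fails.
For a = 27, 28, 29, 30, …, 57, 58, 59 the conclusion holds.
a = 60: σ(60) = 168; 168 ≥ 160.
Thus a = 60 disproves the claim, and no smaller a works.

a = 60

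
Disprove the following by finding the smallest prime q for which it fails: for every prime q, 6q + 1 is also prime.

A counterexample is any prime q such that 6q + 1 is not prime; we check each in order.
For q = 2, 3, 5, 7, 11, 13, 17 the conclusion holds.
q = 19: 6q + 1 = 115 = 5 × 23, not prime.

q = 19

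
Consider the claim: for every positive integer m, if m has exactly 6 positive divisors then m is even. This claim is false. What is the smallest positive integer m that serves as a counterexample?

m = 45

For m = 12, 18, 20, 28, 32, 44 the conclusion holds.
m = 45: divisors of 45: 1, 3, 5, 9, 15, 45; 45 is odd.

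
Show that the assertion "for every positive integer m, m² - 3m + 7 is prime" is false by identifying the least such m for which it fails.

m = 6

A counterexample is any positive integer m such that m² - 3m + 7 is not prime; we check each in order.
For m = 1, 2, 3, 4, 5 the conclusion holds.
m = 6: m² - 3m + 7 = 25 = 5 × 5, composite.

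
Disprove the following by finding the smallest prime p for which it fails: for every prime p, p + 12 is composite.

p = 5

Check each prime p in order until p + 12 is prime.
p = 2: p + 12 = 14 = 2 × 7, composite.
p = 3: p + 12 = 15 = 3 × 5, composite.
p = 5: p + 12 = 17, prime — not composite.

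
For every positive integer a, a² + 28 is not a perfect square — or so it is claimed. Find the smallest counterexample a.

a = 6

We need the least positive integer a for which a² + 28 is a perfect square.
a = 1: 1² + 28 = 29, not a perfect square.
a = 2: 2² + 28 = 32, not a perfect square.
a = 3: 3² + 28 = 37, not a perfect square.
a = 4: 4² + 28 = 44, not a perfect square.
a = 5: 5² + 28 = 53, not a perfect square.
a = 6: 6² + 28 = 64 = 8², a perfect square.
Hence a = 6 is a counterexample.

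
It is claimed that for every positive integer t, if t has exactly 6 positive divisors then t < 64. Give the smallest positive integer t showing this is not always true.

t = 68

A counterexample is any positive integer t such that t has exactly 6 positive divisors but the claim fails; we check each in order.
For t = 12, 18, 20, 28, 32, 44, 45, 50, 52, 63 the conclusion holds.
t = 68: τ(68) = 6; 68 ≥ 64.
So t = 68 is the smallest counterexample.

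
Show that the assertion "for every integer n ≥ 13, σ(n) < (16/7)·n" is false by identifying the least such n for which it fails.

We need the least integer n ≥ 13 for which the claim fails.
The first 11 eligible values, up to n = 23, all satisfy the conclusion.
n = 24: σ(24) = 60; 60 ≥ 384/7.
Hence n = 24 is a counterexample.

n = 24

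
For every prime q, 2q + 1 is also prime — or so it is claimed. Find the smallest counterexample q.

q = 2: 2q + 1 = 5, prime.
q = 3: 2q + 1 = 7, prime.
q = 5: 2q + 1 = 11, prime.
q = 7: 2q + 1 = 15 = 3 × 5, not prime.

q = 7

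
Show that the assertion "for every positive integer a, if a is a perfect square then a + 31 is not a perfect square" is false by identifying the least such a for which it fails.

We need the least positive integer a for which a is a perfect square but a + 31 is a perfect square.
For a = 1, 4, 9, 16, …, 144, 169, 196 the conclusion holds.
a = 225: 225 = 15² and 225 + 31 = 256 = 16².
So a = 225 is the smallest counterexample.

a = 225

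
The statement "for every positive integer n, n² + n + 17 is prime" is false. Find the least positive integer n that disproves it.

Check each positive integer n in order until n² + n + 17 is not prime.
For n = 1, 2, 3, 4, …, 13, 14, 15 the conclusion holds.
n = 16: n² + n + 17 = 289 = 17 × 17, composite.
Hence n = 16 is a counterexample.

n = 16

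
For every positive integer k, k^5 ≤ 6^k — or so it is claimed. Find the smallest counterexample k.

k = 3

k = 1: k^5 = 1 and 6^k = 6, so 1 ≤ 6.
k = 2: k^5 = 32 and 6^k = 36, so 32 ≤ 36.
k = 3: k^5 = 243 and 6^k = 216, so 243 > 216.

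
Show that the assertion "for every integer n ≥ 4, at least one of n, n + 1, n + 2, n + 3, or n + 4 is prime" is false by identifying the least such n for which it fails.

n = 24

For n = 4, 5, 6, 7, …, 21, 22, 23 the conclusion holds.
n = 24: 24 = 2 × 12; 25 = 5 × 5; 26 = 2 × 13; 27 = 3 × 9; 28 = 2 × 14 — all composite.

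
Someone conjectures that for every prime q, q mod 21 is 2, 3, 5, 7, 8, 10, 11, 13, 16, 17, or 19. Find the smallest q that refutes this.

We need the least prime q for which the claim fails.
The first 12 eligible values, up to q = 37, all satisfy the conclusion.
q = 41: 41 mod 21 = 20 — not in {2, 3, 5, 7, 8, 10, 11, 13, 16, 17, 19}.
Thus q = 41 disproves the claim, and no smaller q works.

q = 41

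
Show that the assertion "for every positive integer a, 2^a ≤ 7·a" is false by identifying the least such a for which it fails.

a = 6

We need the least positive integer a for which 2^a > 7·a.
a = 1: 2^a = 2 and 7·a = 7, so 2 ≤ 7.
a = 2: 2^a = 4 and 7·a = 14, so 4 ≤ 14.
a = 3: 2^a = 8 and 7·a = 21, so 8 ≤ 21.
a = 4: 2^a = 16 and 7·a = 28, so 16 ≤ 28.
a = 5: 2^a = 32 and 7·a = 35, so 32 ≤ 35.
a = 6: 2^a = 64 and 7·a = 42, so 64 > 42.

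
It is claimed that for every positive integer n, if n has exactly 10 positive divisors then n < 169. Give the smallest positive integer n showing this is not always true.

n = 176

For n = 48, 80, 112, 162 the conclusion holds.
n = 176: τ(176) = 10; 176 ≥ 169.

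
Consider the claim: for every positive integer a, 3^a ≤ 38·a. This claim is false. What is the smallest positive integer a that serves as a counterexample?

a = 5

We need the least positive integer a for which 3^a > 38·a.
For a = 1, 2, 3, 4 the conclusion holds.
a = 5: 3^a = 243 and 38·a = 190, so 243 > 190.
Hence a = 5 is a counterexample.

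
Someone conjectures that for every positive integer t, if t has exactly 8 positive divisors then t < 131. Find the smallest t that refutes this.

t = 135

Check each positive integer t in order until t has exactly 8 positive divisors but the claim fails.
The first 17 eligible values, up to t = 130, all satisfy the conclusion.
t = 135: τ(135) = 8; 135 ≥ 131.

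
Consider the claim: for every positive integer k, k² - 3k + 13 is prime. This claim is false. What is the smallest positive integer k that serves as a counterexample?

k = 12

For k = 1, 2, 3, 4, …, 9, 10, 11 the conclusion holds.
k = 12: k² - 3k + 13 = 121 = 11 × 11, composite.
Thus k = 12 disproves the claim, and no smaller k works.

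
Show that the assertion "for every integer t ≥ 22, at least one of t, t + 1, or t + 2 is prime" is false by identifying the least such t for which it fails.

We need the least integer t ≥ 22 for which t, t + 1, t + 2 are all composite.
t = 22: 23 is prime.
t = 23: 23 is prime.
t = 24: 24 = 2 × 12; 25 = 5 × 5; 26 = 2 × 13 — all composite.

t = 24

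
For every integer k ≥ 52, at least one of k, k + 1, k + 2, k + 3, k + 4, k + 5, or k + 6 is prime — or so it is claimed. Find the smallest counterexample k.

The first 38 eligible values, up to k = 89, all satisfy the conclusion.
k = 90: 90 = 2 × 45; 91 = 7 × 13; 92 = 2 × 46; 93 = 3 × 31; 94 = 2 × 47; 95 = 5 × 19; 96 = 2 × 48 — all composite.

k = 90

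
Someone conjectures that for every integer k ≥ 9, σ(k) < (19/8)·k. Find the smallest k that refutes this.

k = 24

We need the least integer k ≥ 9 for which the claim fails.
For k = 9, 10, 11, 12, …, 21, 22, 23 the conclusion holds.
k = 24: σ(24) = 60; 60 ≥ 57.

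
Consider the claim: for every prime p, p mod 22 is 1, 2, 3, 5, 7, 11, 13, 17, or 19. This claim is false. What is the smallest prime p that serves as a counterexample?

p = 31

A counterexample is any prime p such that the claim fails; we check each in order.
The first 10 eligible values, up to p = 29, all satisfy the conclusion.
p = 31: 31 mod 22 = 9 — not in {1, 2, 3, 5, 7, 11, 13, 17, 19}.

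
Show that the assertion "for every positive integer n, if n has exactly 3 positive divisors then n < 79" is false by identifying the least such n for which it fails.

n = 4: τ(4) = 3; 4 < 79.
n = 9: τ(9) = 3; 9 < 79.
n = 25: τ(25) = 3; 25 < 79.
n = 49: τ(49) = 3; 49 < 79.
n = 121: τ(121) = 3; 121 ≥ 79.

n = 121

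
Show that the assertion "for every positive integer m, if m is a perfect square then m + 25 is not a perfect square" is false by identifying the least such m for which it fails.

m = 144

We need the least positive integer m for which m is a perfect square but m + 25 is a perfect square.
For m = 1, 4, 9, 16, …, 81, 100, 121 the conclusion holds.
m = 144: 144 = 12² and 144 + 25 = 169 = 13².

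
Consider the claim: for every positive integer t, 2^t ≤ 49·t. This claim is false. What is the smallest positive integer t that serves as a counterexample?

t = 9

t = 1: 2^t = 2 and 49·t = 49, so 2 ≤ 49.
t = 2: 2^t = 4 and 49·t = 98, so 4 ≤ 98.
t = 3: 2^t = 8 and 49·t = 147, so 8 ≤ 147.
t = 4: 2^t = 16 and 49·t = 196, so 16 ≤ 196.
t = 5: 2^t = 32 and 49·t = 245, so 32 ≤ 245.
t = 6: 2^t = 64 and 49·t = 294, so 64 ≤ 294.
t = 7: 2^t = 128 and 49·t = 343, so 128 ≤ 343.
t = 8: 2^t = 256 and 49·t = 392, so 256 ≤ 392.
t = 9: 2^t = 512 and 49·t = 441, so 512 > 441.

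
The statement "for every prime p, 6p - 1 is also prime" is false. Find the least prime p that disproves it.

Check each prime p in order until 6p - 1 is not prime.
The first 4 eligible values, up to p = 7, all satisfy the conclusion.
p = 11: 6p - 1 = 65 = 5 × 13, not prime.
So p = 11 is the smallest counterexample.

p = 11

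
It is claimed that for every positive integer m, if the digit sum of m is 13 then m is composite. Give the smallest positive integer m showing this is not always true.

m = 67

m = 49: digit sum 13; 49 is composite.
m = 58: digit sum 13; 58 is composite.
m = 67: digit sum 13; 67 is prime, not composite.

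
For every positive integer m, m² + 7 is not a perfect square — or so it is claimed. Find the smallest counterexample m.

m = 1: 1² + 7 = 8, not a perfect square.
m = 2: 2² + 7 = 11, not a perfect square.
m = 3: 3² + 7 = 16 = 4², a perfect square.
Hence m = 3 is a counterexample.

m = 3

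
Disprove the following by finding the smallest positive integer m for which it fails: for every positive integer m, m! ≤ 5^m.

m = 12

We need the least positive integer m for which m! > 5^m.
For m = 1, 2, 3, 4, …, 9, 10, 11 the conclusion holds.
m = 12: m! = 479001600 and 5^m = 244140625, so 479001600 > 244140625.
Thus m = 12 disproves the claim, and no smaller m works.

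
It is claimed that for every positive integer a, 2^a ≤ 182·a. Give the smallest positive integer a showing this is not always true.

a = 11

The first 10 eligible values, up to a = 10, all satisfy the conclusion.
a = 11: 2^a = 2048 and 182·a = 2002, so 2048 > 2002.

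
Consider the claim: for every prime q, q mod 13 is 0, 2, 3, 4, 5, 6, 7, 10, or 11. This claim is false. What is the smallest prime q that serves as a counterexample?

We need the least prime q for which the claim fails.
The first 14 eligible values, up to q = 43, all satisfy the conclusion.
q = 47: 47 mod 13 = 8 — not in {0, 2, 3, 4, 5, 6, 7, 10, 11}.

q = 47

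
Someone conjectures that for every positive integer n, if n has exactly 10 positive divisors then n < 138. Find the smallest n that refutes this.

n = 162

Check each positive integer n in order until n has exactly 10 positive divisors but the claim fails.
n = 48: τ(48) = 10; 48 < 138.
n = 80: τ(80) = 10; 80 < 138.
n = 112: τ(112) = 10; 112 < 138.
n = 162: τ(162) = 10; 162 ≥ 138.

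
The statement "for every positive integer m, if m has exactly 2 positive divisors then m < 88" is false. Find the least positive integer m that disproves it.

m = 89

Check each positive integer m in order until m has exactly 2 positive divisors but the claim fails.
For m = 2, 3, 5, 7, …, 73, 79, 83 the conclusion holds.
m = 89: τ(89) = 2; 89 ≥ 88.
Hence m = 89 is a counterexample.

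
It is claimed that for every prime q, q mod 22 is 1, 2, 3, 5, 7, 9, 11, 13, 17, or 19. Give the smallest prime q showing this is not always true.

A counterexample is any prime q such that the claim fails; we check each in order.
For q = 2, 3, 5, 7, …, 23, 29, 31 the conclusion holds.
q = 37: 37 mod 22 = 15 — not in {1, 2, 3, 5, 7, 9, 11, 13, 17, 19}.

q = 37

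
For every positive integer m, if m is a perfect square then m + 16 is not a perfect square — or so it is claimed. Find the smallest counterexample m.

m = 1: 1 + 16 = 17, not a perfect square.
m = 4: 4 + 16 = 20, not a perfect square.
m = 9: 9 = 3² and 9 + 16 = 25 = 5².
Hence m = 9 is a counterexample.

m = 9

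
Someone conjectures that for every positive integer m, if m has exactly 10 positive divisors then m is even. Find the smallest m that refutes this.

m = 405

We need the least positive integer m for which m has exactly 10 positive divisors but m is odd.
The first 9 eligible values, up to m = 368, all satisfy the conclusion.
m = 405: divisors of 405: 10 divisors; 405 is odd.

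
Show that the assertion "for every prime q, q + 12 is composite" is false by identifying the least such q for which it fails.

Check each prime q in order until q + 12 is prime.
For q = 2, 3 the conclusion holds.
q = 5: q + 12 = 17, prime — not composite.

q = 5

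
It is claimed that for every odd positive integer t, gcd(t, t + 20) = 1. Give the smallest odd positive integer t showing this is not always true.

Check each odd positive integer t in order until gcd(t, t + 20) > 1.
t = 1: gcd(1, 21) = 1.
t = 3: gcd(3, 23) = 1.
t = 5: gcd(5, 25) = 5.
So t = 5 is the smallest counterexample.

t = 5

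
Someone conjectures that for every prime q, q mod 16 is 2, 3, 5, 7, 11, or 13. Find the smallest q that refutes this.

q = 17

Check each prime q in order until the claim fails.
For q = 2, 3, 5, 7, 11, 13 the conclusion holds.
q = 17: 17 mod 16 = 1 — not in {2, 3, 5, 7, 11, 13}.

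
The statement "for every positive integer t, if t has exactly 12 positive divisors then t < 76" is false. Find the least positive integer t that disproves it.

t = 84

A counterexample is any positive integer t such that t has exactly 12 positive divisors but the claim fails; we check each in order.
t = 60: τ(60) = 12; 60 < 76.
t = 72: τ(72) = 12; 72 < 76.
t = 84: τ(84) = 12; 84 ≥ 76.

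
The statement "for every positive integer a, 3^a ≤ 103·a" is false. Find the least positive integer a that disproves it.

a = 6

A counterexample is any positive integer a such that 3^a > 103·a; we check each in order.
a = 1: 3^a = 3 and 103·a = 103, so 3 ≤ 103.
a = 2: 3^a = 9 and 103·a = 206, so 9 ≤ 206.
a = 3: 3^a = 27 and 103·a = 309, so 27 ≤ 309.
a = 4: 3^a = 81 and 103·a = 412, so 81 ≤ 412.
a = 5: 3^a = 243 and 103·a = 515, so 243 ≤ 515.
a = 6: 3^a = 729 and 103·a = 618, so 729 > 618.
Thus a = 6 disproves the claim, and no smaller a works.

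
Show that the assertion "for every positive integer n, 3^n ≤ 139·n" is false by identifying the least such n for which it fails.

We need the least positive integer n for which 3^n > 139·n.
n = 1: 3^n = 3 and 139·n = 139, so 3 ≤ 139.
n = 2: 3^n = 9 and 139·n = 278, so 9 ≤ 278.
n = 3: 3^n = 27 and 139·n = 417, so 27 ≤ 417.
n = 4: 3^n = 81 and 139·n = 556, so 81 ≤ 556.
n = 5: 3^n = 243 and 139·n = 695, so 243 ≤ 695.
n = 6: 3^n = 729 and 139·n = 834, so 729 ≤ 834.
n = 7: 3^n = 2187 and 139·n = 973, so 2187 > 973.

n = 7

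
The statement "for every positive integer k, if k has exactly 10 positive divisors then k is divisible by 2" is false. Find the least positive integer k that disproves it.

For k = 48, 80, 112, 162, 176, 208, 272, 304, 368 the conclusion holds.
k = 405: τ(405) = 10; 405 mod 2 = 1.
Hence k = 405 is a counterexample.

k = 405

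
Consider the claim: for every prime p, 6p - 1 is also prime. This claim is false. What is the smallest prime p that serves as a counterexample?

For p = 2, 3, 5, 7 the conclusion holds.
p = 11: 6p - 1 = 65 = 5 × 13, not prime.
So p = 11 is the smallest counterexample.

p = 11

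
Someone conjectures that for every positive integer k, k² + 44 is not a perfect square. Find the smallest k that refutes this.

A counterexample is any positive integer k such that k² + 44 is a perfect square; we check each in order.
For k = 1, 2, 3, 4, 5, 6, 7, 8, 9 the conclusion holds.
k = 10: 10² + 44 = 144 = 12², a perfect square.

k = 10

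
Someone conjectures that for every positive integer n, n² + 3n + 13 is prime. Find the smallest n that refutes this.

We need the least positive integer n for which n² + 3n + 13 is not prime.
n = 1: n² + 3n + 13 = 17, prime.
n = 2: n² + 3n + 13 = 23, prime.
n = 3: n² + 3n + 13 = 31, prime.
n = 4: n² + 3n + 13 = 41, prime.
n = 5: n² + 3n + 13 = 53, prime.
n = 6: n² + 3n + 13 = 67, prime.
n = 7: n² + 3n + 13 = 83, prime.
n = 8: n² + 3n + 13 = 101, prime.
n = 9: n² + 3n + 13 = 121 = 11 × 11, composite.

n = 9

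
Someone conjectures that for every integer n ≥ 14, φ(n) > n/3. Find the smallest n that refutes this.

We need the least integer n ≥ 14 for which the claim fails.
n = 14: φ(14) = 6 and 14/3 = 14/3, so φ(14) > 14/3.
n = 15: φ(15) = 8 and 15/3 = 5, so φ(15) > 15/3.
n = 16: φ(16) = 8 and 16/3 = 16/3, so φ(16) > 16/3.
n = 17: φ(17) = 16 and 17/3 = 17/3, so φ(17) > 17/3.
n = 18: φ(18) = 6 and 18/3 = 6, so φ(18) ≤ 18/3.
Thus n = 18 disproves the claim, and no smaller n works.

n = 18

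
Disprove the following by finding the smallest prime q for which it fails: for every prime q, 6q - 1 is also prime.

We need the least prime q for which 6q - 1 is not prime.
For q = 2, 3, 5, 7 the conclusion holds.
q = 11: 6q - 1 = 65 = 5 × 13, not prime.

q = 11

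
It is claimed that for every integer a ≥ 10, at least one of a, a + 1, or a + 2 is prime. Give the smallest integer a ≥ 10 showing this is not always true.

a = 14

a = 10: 11 is prime.
a = 11: 11 is prime.
a = 12: 13 is prime.
a = 13: 13 is prime.
a = 14: 14 = 2 × 7; 15 = 3 × 5; 16 = 2 × 8 — all composite.
So a = 14 is the smallest counterexample.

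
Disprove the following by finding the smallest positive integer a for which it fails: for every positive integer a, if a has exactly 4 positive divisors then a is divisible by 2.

a = 6: τ(6) = 4; 6 mod 2 = 0.
a = 8: τ(8) = 4; 8 mod 2 = 0.
a = 10: τ(10) = 4; 10 mod 2 = 0.
a = 14: τ(14) = 4; 14 mod 2 = 0.
a = 15: τ(15) = 4; 15 mod 2 = 1.
Thus a = 15 disproves the claim, and no smaller a works.

a = 15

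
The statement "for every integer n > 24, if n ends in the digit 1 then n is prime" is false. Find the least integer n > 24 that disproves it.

n = 51

n = 31: 31 ends in 1 and is prime.
n = 41: 41 ends in 1 and is prime.
n = 51: 51 ends in 1; 51 = 3 × 17, composite.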